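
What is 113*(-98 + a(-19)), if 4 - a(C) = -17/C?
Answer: -203739/19 ≈ -10723.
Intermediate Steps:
a(C) = 4 + 17/C (a(C) = 4 - (-17)/C = 4 + 17/C)
113*(-98 + a(-19)) = 113*(-98 + (4 + 17/(-19))) = 113*(-98 + (4 + 17*(-1/19))) = 113*(-98 + (4 - 17/19)) = 113*(-98 + 59/19) = 113*(-1803/19) = -203739/19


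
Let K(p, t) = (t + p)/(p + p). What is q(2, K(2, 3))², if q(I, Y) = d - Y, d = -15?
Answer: 4225/16 ≈ 264.06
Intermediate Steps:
K(p, t) = (p + t)/(2*p) (K(p, t) = (p + t)/((2*p)) = (p + t)*(1/(2*p)) = (p + t)/(2*p))
q(I, Y) = -15 - Y
q(2, K(2, 3))² = (-15 - (2 + 3)/(2*2))² = (-15 - 5/(2*2))² = (-15 - 1*5/4)² = (-15 - 5/4)² = (-65/4)² = 4225/16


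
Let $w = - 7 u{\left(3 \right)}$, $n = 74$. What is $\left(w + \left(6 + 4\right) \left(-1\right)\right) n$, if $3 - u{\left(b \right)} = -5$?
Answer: $-4884$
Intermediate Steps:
$u{\left(b \right)} = 8$ ($u{\left(b \right)} = 3 - -5 = 3 + 5 = 8$)
$w = -56$ ($w = \left(-7\right) 8 = -56$)
$\left(w + \left(6 + 4\right) \left(-1\right)\right) n = \left(-56 + \left(6 + 4\right) \left(-1\right)\right) 74 = \left(-56 + 10 \left(-1\right)\right) 74 = \left(-56 - 10\right) 74 = \left(-66\right) 74 = -4884$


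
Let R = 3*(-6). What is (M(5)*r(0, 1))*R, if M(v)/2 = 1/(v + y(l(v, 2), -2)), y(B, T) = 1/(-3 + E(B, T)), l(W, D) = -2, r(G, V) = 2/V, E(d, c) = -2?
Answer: -15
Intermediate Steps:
R = -18
y(B, T) = -⅕ (y(B, T) = 1/(-3 - 2) = 1/(-5) = -⅕)
M(v) = 2/(-⅕ + v) (M(v) = 2/(v - ⅕) = 2/(-⅕ + v))
(M(5)*r(0, 1))*R = ((10/(-1 + 5*5))*(2/1))*(-18) = ((10/(-1 + 25))*(2*1))*(-18) = ((10/24)*2)*(-18) = ((10*(1/24))*2)*(-18) = ((5/12)*2)*(-18) = (⅚)*(-18) = -15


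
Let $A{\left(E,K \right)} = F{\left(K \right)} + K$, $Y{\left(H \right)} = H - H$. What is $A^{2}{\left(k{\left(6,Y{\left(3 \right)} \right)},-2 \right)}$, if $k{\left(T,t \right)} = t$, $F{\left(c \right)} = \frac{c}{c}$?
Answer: $1$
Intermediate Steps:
$Y{\left(H \right)} = 0$
$F{\left(c \right)} = 1$
$A{\left(E,K \right)} = 1 + K$
$A^{2}{\left(k{\left(6,Y{\left(3 \right)} \right)},-2 \right)} = \left(1 - 2\right)^{2} = \left(-1\right)^{2} = 1$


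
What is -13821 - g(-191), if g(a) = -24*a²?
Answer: 861723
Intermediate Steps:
-13821 - g(-191) = -13821 - (-24)*(-191)² = -13821 - (-24)*36481 = -13821 - 1*(-875544) = -13821 + 875544 = 861723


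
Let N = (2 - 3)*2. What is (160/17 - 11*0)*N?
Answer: -320/17 ≈ -18.824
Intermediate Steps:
N = -2 (N = -1*2 = -2)
(160/17 - 11*0)*N = (160/17 - 11*0)*(-2) = (160*(1/17) + 0)*(-2) = (160/17 + 0)*(-2) = (160/17)*(-2) = -320/17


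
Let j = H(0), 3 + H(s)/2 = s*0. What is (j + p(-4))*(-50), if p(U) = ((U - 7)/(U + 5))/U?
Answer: 325/2 ≈ 162.50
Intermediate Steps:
H(s) = -6 (H(s) = -6 + 2*(s*0) = -6 + 2*0 = -6 + 0 = -6)
j = -6
p(U) = (-7 + U)/(U*(5 + U)) (p(U) = ((-7 + U)/(5 + U))/U = (-7 + U)/(U*(5 + U)))
(j + p(-4))*(-50) = (-6 + (-7 - 4)/((-4)*(5 - 4)))*(-50) = (-6 - ¼*(-11)/1)*(-50) = (-6 - ¼*1*(-11))*(-50) = (-6 + 11/4)*(-50) = -13/4*(-50) = 325/2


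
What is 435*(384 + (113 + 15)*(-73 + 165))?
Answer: 5289600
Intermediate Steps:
435*(384 + (113 + 15)*(-73 + 165)) = 435*(384 + 128*92) = 435*(384 + 11776) = 435*12160 = 5289600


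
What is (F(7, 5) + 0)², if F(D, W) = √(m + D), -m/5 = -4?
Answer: 27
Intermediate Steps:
m = 20 (m = -5*(-4) = 20)
F(D, W) = √(20 + D)
(F(7, 5) + 0)² = (√(20 + 7) + 0)² = (√27 + 0)² = (3*√3 + 0)² = (3*√3)² = 27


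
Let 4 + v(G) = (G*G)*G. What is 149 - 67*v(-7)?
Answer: 23398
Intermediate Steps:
v(G) = -4 + G**3 (v(G) = -4 + (G*G)*G = -4 + G**2*G = -4 + G**3)
149 - 67*v(-7) = 149 - 67*(-4 + (-7)**3) = 149 - 67*(-4 - 343) = 149 - 67*(-347) = 149 + 23249 = 23398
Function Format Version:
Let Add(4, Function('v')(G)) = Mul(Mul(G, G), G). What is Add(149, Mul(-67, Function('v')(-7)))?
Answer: 23398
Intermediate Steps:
Function('v')(G) = Add(-4, Pow(G, 3)) (Function('v')(G) = Add(-4, Mul(Mul(G, G), G)) = Add(-4, Mul(Pow(G, 2), G)) = Add(-4, Pow(G, 3)))
Add(149, Mul(-67, Function('v')(-7))) = Add(149, Mul(-67, Add(-4, Pow(-7, 3)))) = Add(149, Mul(-67, Add(-4, -343))) = Add(149, Mul(-67, -347)) = Add(149, 23249) = 23398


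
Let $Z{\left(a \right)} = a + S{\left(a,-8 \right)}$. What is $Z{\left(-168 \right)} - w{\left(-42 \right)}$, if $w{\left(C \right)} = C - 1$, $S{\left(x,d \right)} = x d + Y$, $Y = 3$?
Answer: $1222$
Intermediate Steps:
$S{\left(x,d \right)} = 3 + d x$ ($S{\left(x,d \right)} = x d + 3 = d x + 3 = 3 + d x$)
$w{\left(C \right)} = -1 + C$
$Z{\left(a \right)} = 3 - 7 a$ ($Z{\left(a \right)} = a - \left(-3 + 8 a\right) = 3 - 7 a$)
$Z{\left(-168 \right)} - w{\left(-42 \right)} = \left(3 - -1176\right) - \left(-1 - 42\right) = \left(3 + 1176\right) - -43 = 1179 + 43 = 1222$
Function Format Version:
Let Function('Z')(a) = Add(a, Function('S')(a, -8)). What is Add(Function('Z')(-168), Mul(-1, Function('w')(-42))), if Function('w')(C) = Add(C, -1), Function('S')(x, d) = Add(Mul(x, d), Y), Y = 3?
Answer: 1222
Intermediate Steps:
Function('S')(x, d) = Add(3, Mul(d, x)) (Function('S')(x, d) = Add(Mul(x, d), 3) = Add(Mul(d, x), 3) = Add(3, Mul(d, x)))
Function('w')(C) = Add(-1, C)
Function('Z')(a) = Add(3, Mul(-7, a)) (Function('Z')(a) = Add(a, Add(3, Mul(-8, a))) = Add(3, Mul(-7, a)))
Add(Function('Z')(-168), Mul(-1, Function('w')(-42))) = Add(Add(3, Mul(-7, -168)), Mul(-1, Add(-1, -42))) = Add(Add(3, 1176), Mul(-1, -43)) = Add(1179, 43) = 1222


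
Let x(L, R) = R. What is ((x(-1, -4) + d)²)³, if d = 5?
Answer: 1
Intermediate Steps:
((x(-1, -4) + d)²)³ = ((-4 + 5)²)³ = (1²)³ = 1³ = 1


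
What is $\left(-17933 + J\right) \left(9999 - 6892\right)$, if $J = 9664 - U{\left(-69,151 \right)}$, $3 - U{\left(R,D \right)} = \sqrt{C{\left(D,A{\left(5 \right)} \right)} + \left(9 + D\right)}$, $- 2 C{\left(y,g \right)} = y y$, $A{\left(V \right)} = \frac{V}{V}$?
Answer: $-25701104 + \frac{3107 i \sqrt{44962}}{2} \approx -2.5701 \cdot 10^{7} + 3.2941 \cdot 10^{5} i$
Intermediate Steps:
$A{\left(V \right)} = 1$
$C{\left(y,g \right)} = - \frac{y^{2}}{2}$ ($C{\left(y,g \right)} = - \frac{y y}{2} = - \frac{y^{2}}{2}$)
$U{\left(R,D \right)} = 3 - \sqrt{9 + D - \frac{D^{2}}{2}}$ ($U{\left(R,D \right)} = 3 - \sqrt{- \frac{D^{2}}{2} + \left(9 + D\right)} = 3 - \sqrt{9 + D - \frac{D^{2}}{2}}$)
$J = 9661 + \frac{i \sqrt{44962}}{2}$ ($J = 9664 - \left(3 - \frac{\sqrt{36 - 2 \cdot 151^{2} + 4 \cdot 151}}{2}\right) = 9664 - \left(3 - \frac{\sqrt{36 - 45602 + 604}}{2}\right) = 9664 - \left(3 - \frac{\sqrt{-44962}}{2}\right) = 9664 - \left(3 - \frac{i \sqrt{44962}}{2}\right) = 9661 + \frac{i \sqrt{44962}}{2} \approx 9661.0 + 106.02 i$)
$\left(-17933 + J\right) \left(9999 - 6892\right) = \left(-17933 + \left(9661 + \frac{i \sqrt{44962}}{2}\right)\right) \left(9999 - 6892\right) = \left(-8272 + \frac{i \sqrt{44962}}{2}\right) 3107 = -25701104 + \frac{3107 i \sqrt{44962}}{2}$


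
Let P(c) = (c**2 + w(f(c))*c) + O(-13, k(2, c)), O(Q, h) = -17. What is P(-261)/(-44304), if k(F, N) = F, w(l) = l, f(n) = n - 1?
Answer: -68243/22152 ≈ -3.0807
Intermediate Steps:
f(n) = -1 + n
P(c) = -17 + c**2 + c*(-1 + c) (P(c) = (c**2 + (-1 + c)*c) - 17 = (c**2 + c*(-1 + c)) - 17 = -17 + c**2 + c*(-1 + c))
P(-261)/(-44304) = (-17 - 1*(-261) + 2*(-261)**2)/(-44304) = (-17 + 261 + 2*68121)*(-1/44304) = (-17 + 261 + 136242)*(-1/44304) = 136486*(-1/44304) = -68243/22152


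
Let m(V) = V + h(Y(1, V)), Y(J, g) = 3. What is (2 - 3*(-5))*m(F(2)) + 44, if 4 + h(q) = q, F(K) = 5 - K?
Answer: 78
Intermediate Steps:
h(q) = -4 + q
m(V) = -1 + V (m(V) = V + (-4 + 3) = V - 1 = -1 + V)
(2 - 3*(-5))*m(F(2)) + 44 = (2 - 3*(-5))*(-1 + (5 - 1*2)) + 44 = (2 + 15)*(-1 + (5 - 2)) + 44 = 17*(-1 + 3) + 44 = 17*2 + 44 = 34 + 44 = 78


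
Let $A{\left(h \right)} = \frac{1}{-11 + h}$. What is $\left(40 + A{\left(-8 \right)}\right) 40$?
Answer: $\frac{30360}{19} \approx 1597.9$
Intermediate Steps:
$\left(40 + A{\left(-8 \right)}\right) 40 = \left(40 + \frac{1}{-11 - 8}\right) 40 = \left(40 + \frac{1}{-19}\right) 40 = \left(40 - \frac{1}{19}\right) 40 = \frac{759}{19} \cdot 40 = \frac{30360}{19}$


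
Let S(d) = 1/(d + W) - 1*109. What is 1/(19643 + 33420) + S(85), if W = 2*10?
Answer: -607252867/5571615 ≈ -108.99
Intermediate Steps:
W = 20
S(d) = -109 + 1/(20 + d) (S(d) = 1/(d + 20) - 1*109 = 1/(20 + d) - 109 = -109 + 1/(20 + d))
1/(19643 + 33420) + S(85) = 1/(19643 + 33420) + (-2179 - 109*85)/(20 + 85) = 1/53063 + (-2179 - 9265)/105 = 1/53063 + (1/105)*(-11444) = 1/53063 - 11444/105 = -607252867/5571615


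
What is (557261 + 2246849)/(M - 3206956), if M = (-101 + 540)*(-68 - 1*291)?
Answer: -2804110/3364557 ≈ -0.83343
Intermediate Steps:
M = -157601 (M = 439*(-68 - 291) = 439*(-359) = -157601)
(557261 + 2246849)/(M - 3206956) = (557261 + 2246849)/(-157601 - 3206956) = 2804110/(-3364557) = 2804110*(-1/3364557) = -2804110/3364557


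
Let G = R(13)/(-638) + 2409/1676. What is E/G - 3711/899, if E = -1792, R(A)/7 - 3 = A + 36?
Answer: -863035583281/416631661 ≈ -2071.5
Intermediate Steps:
R(A) = 273 + 7*A (R(A) = 21 + 7*(A + 36) = 21 + 7*(36 + A) = 21 + (252 + 7*A) = 273 + 7*A)
G = 463439/534644 (G = (273 + 7*13)/(-638) + 2409/1676 = (273 + 91)*(-1/638) + 2409*(1/1676) = 364*(-1/638) + 2409/1676 = -182/319 + 2409/1676 = 463439/534644 ≈ 0.86682)
E/G - 3711/899 = -1792/463439/534644 - 3711/899 = -1792*534644/463439 - 3711*1/899 = -958082048/463439 - 3711/899 = -863035583281/416631661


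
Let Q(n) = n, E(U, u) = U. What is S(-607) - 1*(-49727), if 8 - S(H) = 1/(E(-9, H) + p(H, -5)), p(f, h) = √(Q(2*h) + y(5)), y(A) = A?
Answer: 4277219/86 + I*√5/86 ≈ 49735.0 + 0.026001*I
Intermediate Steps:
p(f, h) = √(5 + 2*h) (p(f, h) = √(2*h + 5) = √(5 + 2*h))
S(H) = 8 - 1/(-9 + I*√5) (S(H) = 8 - 1/(-9 + √(5 + 2*(-5))) = 8 - 1/(-9 + √(5 - 10)) = 8 - 1/(-9 + √(-5)) = 8 - 1/(-9 + I*√5))
S(-607) - 1*(-49727) = (697/86 + I*√5/86) - 1*(-49727) = (697/86 + I*√5/86) + 49727 = 4277219/86 + I*√5/86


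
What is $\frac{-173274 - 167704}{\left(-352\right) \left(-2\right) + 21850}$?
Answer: $- \frac{170489}{11277} \approx -15.118$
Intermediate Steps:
$\frac{-173274 - 167704}{\left(-352\right) \left(-2\right) + 21850} = - \frac{340978}{704 + 21850} = - \frac{340978}{22554} = \left(-340978\right) \frac{1}{22554} = - \frac{170489}{11277}$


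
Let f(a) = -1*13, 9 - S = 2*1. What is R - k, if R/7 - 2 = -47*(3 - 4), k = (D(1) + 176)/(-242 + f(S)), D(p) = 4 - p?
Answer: 87644/255 ≈ 343.70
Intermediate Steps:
S = 7 (S = 9 - 2 = 7)
f(a) = -13
k = -179/255 (k = ((4 - 1*1) + 176)/(-242 - 13) = ((4 - 1) + 176)/(-255) = (3 + 176)*(-1/255) = 179*(-1/255) = -179/255 ≈ -0.70196)
R = 343 (R = 14 + 7*(-47*(3 - 4)) = 14 + 7*(-47*(-1)) = 14 + 7*47 = 14 + 329 = 343)
R - k = 343 - 1*(-179/255) = 343 + 179/255 = 87644/255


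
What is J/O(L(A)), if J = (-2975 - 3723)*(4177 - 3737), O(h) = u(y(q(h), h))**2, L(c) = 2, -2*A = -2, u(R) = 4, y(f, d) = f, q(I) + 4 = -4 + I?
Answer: -184195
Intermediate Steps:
q(I) = -8 + I (q(I) = -4 + (-4 + I) = -8 + I)
A = 1 (A = -1/2*(-2) = 1)
O(h) = 16 (O(h) = 4**2 = 16)
J = -2947120 (J = -6698*440 = -2947120)
J/O(L(A)) = -2947120/16 = -2947120*1/16 = -184195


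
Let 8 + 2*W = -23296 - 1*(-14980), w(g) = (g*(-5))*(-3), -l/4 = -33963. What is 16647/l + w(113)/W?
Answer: -26830721/94236004 ≈ -0.28472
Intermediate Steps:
l = 135852 (l = -4*(-33963) = 135852)
w(g) = 15*g (w(g) = -5*g*(-3) = 15*g)
W = -4162 (W = -4 + (-23296 - 1*(-14980))/2 = -4 + (-23296 + 14980)/2 = -4 + (½)*(-8316) = -4 - 4158 = -4162)
16647/l + w(113)/W = 16647/135852 + (15*113)/(-4162) = 16647*(1/135852) + 1695*(-1/4162) = 5549/45284 - 1695/4162 = -26830721/94236004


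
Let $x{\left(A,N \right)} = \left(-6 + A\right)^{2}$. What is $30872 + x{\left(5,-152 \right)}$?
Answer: $30873$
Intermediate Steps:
$30872 + x{\left(5,-152 \right)} = 30872 + \left(-6 + 5\right)^{2} = 30872 + \left(-1\right)^{2} = 30872 + 1 = 30873$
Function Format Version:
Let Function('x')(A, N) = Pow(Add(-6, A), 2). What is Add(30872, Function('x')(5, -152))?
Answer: 30873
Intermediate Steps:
Add(30872, Function('x')(5, -152)) = Add(30872, Pow(Add(-6, 5), 2)) = Add(30872, Pow(-1, 2)) = Add(30872, 1) = 30873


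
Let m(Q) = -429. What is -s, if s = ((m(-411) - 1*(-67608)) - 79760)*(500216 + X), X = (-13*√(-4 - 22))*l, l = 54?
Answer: 6293217496 - 8831862*I*√26 ≈ 6.2932e+9 - 4.5034e+7*I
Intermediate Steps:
X = -702*I*√26 (X = -13*√(-4 - 22)*54 = -13*I*√26*54 = -702*I*√26 ≈ -3579.5*I)
s = -6293217496 + 8831862*I*√26 (s = ((-429 - 1*(-67608)) - 79760)*(500216 - 702*I*√26) = ((-429 + 67608) - 79760)*(500216 - 702*I*√26) = (67179 - 79760)*(500216 - 702*I*√26) = -12581*(500216 - 702*I*√26) = -6293217496 + 8831862*I*√26 ≈ -6.2932e+9 + 4.5034e+7*I)
-s = -(-6293217496 + 8831862*I*√26) = 6293217496 - 8831862*I*√26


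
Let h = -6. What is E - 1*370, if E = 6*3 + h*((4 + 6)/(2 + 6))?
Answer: -719/2 ≈ -359.50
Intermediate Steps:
E = 21/2 (E = 6*3 - 6*(4 + 6)/(2 + 6) = 18 - 60/8 = 18 - 6*5/4 = 18 - 15/2 = 21/2 ≈ 10.500)
E - 1*370 = 21/2 - 1*370 = 21/2 - 370 = -719/2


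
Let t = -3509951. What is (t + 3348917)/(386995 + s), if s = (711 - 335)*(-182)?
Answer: -161034/318563 ≈ -0.50550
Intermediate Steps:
s = -68432 (s = 376*(-182) = -68432)
(t + 3348917)/(386995 + s) = (-3509951 + 3348917)/(386995 - 68432) = -161034/318563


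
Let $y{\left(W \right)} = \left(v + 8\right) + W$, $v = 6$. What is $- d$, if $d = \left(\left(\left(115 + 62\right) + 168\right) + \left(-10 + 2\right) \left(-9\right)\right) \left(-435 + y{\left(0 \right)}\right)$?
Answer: $175557$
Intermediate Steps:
$y{\left(W \right)} = 14 + W$ ($y{\left(W \right)} = \left(6 + 8\right) + W = 14 + W$)
$d = -175557$ ($d = \left(\left(\left(115 + 62\right) + 168\right) + \left(-10 + 2\right) \left(-9\right)\right) \left(-435 + \left(14 + 0\right)\right) = \left(\left(177 + 168\right) - -72\right) \left(-435 + 14\right) = \left(345 + 72\right) \left(-421\right) = 417 \left(-421\right) = -175557$)
$- d = \left(-1\right) \left(-175557\right) = 175557$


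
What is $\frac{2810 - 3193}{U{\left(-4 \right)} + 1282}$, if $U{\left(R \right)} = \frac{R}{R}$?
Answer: $- \frac{383}{1283} \approx -0.29852$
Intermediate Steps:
$U{\left(R \right)} = 1$
$\frac{2810 - 3193}{U{\left(-4 \right)} + 1282} = \frac{2810 - 3193}{1 + 1282} = - \frac{383}{1283}$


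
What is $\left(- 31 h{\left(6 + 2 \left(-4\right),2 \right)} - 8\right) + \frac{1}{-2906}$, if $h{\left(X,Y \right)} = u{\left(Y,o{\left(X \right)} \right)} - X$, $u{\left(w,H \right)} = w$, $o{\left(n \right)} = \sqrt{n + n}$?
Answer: $- \frac{383593}{2906} \approx -132.0$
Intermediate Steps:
$o{\left(n \right)} = \sqrt{2} \sqrt{n}$ ($o{\left(n \right)} = \sqrt{2 n} = \sqrt{2} \sqrt{n}$)
$h{\left(X,Y \right)} = Y - X$
$\left(- 31 h{\left(6 + 2 \left(-4\right),2 \right)} - 8\right) + \frac{1}{-2906} = \left(- 31 \left(2 - \left(6 + 2 \left(-4\right)\right)\right) - 8\right) + \frac{1}{-2906} = \left(- 31 \left(2 - \left(6 - 8\right)\right) - 8\right) - \frac{1}{2906} = \left(- 31 \left(2 - -2\right) - 8\right) - \frac{1}{2906} = \left(- 31 \left(2 + 2\right) - 8\right) - \frac{1}{2906} = \left(\left(-31\right) 4 - 8\right) - \frac{1}{2906} = \left(-124 - 8\right) - \frac{1}{2906} = -132 - \frac{1}{2906} = - \frac{383593}{2906}$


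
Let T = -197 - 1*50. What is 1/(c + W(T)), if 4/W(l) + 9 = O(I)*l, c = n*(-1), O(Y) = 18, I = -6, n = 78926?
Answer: -4455/351615334 ≈ -1.2670e-5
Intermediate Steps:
c = -78926 (c = 78926*(-1) = -78926)
T = -247 (T = -197 - 50 = -247)
W(l) = 4/(-9 + 18*l)
1/(c + W(T)) = 1/(-78926 + 4/(9*(-1 + 2*(-247)))) = 1/(-78926 + 4/(9*(-1 - 494))) = 1/(-78926 + (4/9)/(-495)) = 1/(-78926 + (4/9)*(-1/495)) = 1/(-78926 - 4/4455) = 1/(-351615334/4455) = -4455/351615334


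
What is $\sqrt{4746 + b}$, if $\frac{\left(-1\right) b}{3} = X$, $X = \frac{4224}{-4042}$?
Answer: $\frac{\sqrt{19397562042}}{2021} \approx 68.914$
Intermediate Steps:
$X = - \frac{2112}{2021}$ ($X = 4224 \left(- \frac{1}{4042}\right) = - \frac{2112}{2021} \approx -1.045$)
$b = \frac{6336}{2021}$ ($b = \left(-3\right) \left(- \frac{2112}{2021}\right) = \frac{6336}{2021} \approx 3.1351$)
$\sqrt{4746 + b} = \sqrt{4746 + \frac{6336}{2021}} = \sqrt{\frac{9598002}{2021}} = \frac{\sqrt{19397562042}}{2021}$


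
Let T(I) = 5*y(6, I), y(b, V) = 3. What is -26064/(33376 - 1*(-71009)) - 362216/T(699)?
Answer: -2520687208/104385 ≈ -24148.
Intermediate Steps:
T(I) = 15 (T(I) = 5*3 = 15)
-26064/(33376 - 1*(-71009)) - 362216/T(699) = -26064/(33376 - 1*(-71009)) - 362216/15 = -26064/(33376 + 71009) - 362216*1/15 = -26064/104385 - 362216/15 = -26064*1/104385 - 362216/15 = -8688/34795 - 362216/15 = -2520687208/104385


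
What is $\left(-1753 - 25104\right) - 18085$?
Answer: $-44942$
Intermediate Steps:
$\left(-1753 - 25104\right) - 18085 = -26857 - 18085 = -44942$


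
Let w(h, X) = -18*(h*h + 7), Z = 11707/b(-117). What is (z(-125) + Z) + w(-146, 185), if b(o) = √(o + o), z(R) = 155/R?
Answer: -9595381/25 - 11707*I*√26/78 ≈ -3.8382e+5 - 765.31*I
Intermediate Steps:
b(o) = √2*√o (b(o) = √(2*o) = √2*√o)
Z = -11707*I*√26/78 (Z = 11707/((√2*√(-117))) = 11707/((√2*(3*I*√13))) = 11707/((3*I*√26)) = 11707*(-I*√26/78) = -11707*I*√26/78 ≈ -765.31*I)
w(h, X) = -126 - 18*h² (w(h, X) = -18*(h² + 7) = -18*(7 + h²) = -126 - 18*h²)
(z(-125) + Z) + w(-146, 185) = (155/(-125) - 11707*I*√26/78) + (-126 - 18*(-146)²) = (155*(-1/125) - 11707*I*√26/78) + (-126 - 18*21316) = (-31/25 - 11707*I*√26/78) + (-126 - 383688) = (-31/25 - 11707*I*√26/78) - 383814 = -9595381/25 - 11707*I*√26/78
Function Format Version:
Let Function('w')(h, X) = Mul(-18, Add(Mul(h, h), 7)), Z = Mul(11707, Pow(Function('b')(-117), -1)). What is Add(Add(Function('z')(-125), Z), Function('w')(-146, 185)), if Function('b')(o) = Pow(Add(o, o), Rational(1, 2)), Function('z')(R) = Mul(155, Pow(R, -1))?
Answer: Add(Rational(-9595381, 25), Mul(Rational(-11707, 78), I, Pow(26, Rational(1, 2)))) ≈ Add(-3.8382e+5, Mul(-765.31, I))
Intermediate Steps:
Function('b')(o) = Mul(Pow(2, Rational(1, 2)), Pow(o, Rational(1, 2))) (Function('b')(o) = Pow(Mul(2, o), Rational(1, 2)) = Mul(Pow(2, Rational(1, 2)), Pow(o, Rational(1, 2))))
Z = Mul(Rational(-11707, 78), I, Pow(26, Rational(1, 2))) (Z = Mul(11707, Pow(Mul(Pow(2, Rational(1, 2)), Pow(-117, Rational(1, 2))), -1)) = Mul(11707, Pow(Mul(Pow(2, Rational(1, 2)), Mul(3, I, Pow(13, Rational(1, 2)))), -1)) = Mul(11707, Pow(Mul(3, I, Pow(26, Rational(1, 2))), -1)) = Mul(11707, Mul(Rational(-1, 78), I, Pow(26, Rational(1, 2)))) = Mul(Rational(-11707, 78), I, Pow(26, Rational(1, 2))) ≈ Mul(-765.31, I))
Function('w')(h, X) = Add(-126, Mul(-18, Pow(h, 2))) (Function('w')(h, X) = Mul(-18, Add(Pow(h, 2), 7)) = Mul(-18, Add(7, Pow(h, 2))) = Add(-126, Mul(-18, Pow(h, 2))))
Add(Add(Function('z')(-125), Z), Function('w')(-146, 185)) = Add(Add(Mul(155, Pow(-125, -1)), Mul(Rational(-11707, 78), I, Pow(26, Rational(1, 2)))), Add(-126, Mul(-18, Pow(-146, 2)))) = Add(Add(Mul(155, Rational(-1, 125)), Mul(Rational(-11707, 78), I, Pow(26, Rational(1, 2)))), Add(-126, Mul(-18, 21316))) = Add(Add(Rational(-31, 25), Mul(Rational(-11707, 78), I, Pow(26, Rational(1, 2)))), Add(-126, -383688)) = Add(Add(Rational(-31, 25), Mul(Rational(-11707, 78), I, Pow(26, Rational(1, 2)))), -383814) = Add(Rational(-9595381, 25), Mul(Rational(-11707, 78), I, Pow(26, Rational(1, 2))))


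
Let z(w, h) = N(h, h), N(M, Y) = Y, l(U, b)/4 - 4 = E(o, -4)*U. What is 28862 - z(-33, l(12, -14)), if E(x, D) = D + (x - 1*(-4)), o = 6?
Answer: 28558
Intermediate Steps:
E(x, D) = 4 + D + x (E(x, D) = D + (x + 4) = D + (4 + x) = 4 + D + x)
l(U, b) = 16 + 24*U (l(U, b) = 16 + 4*((4 - 4 + 6)*U) = 16 + 4*(6*U) = 16 + 24*U)
z(w, h) = h
28862 - z(-33, l(12, -14)) = 28862 - (16 + 24*12) = 28862 - (16 + 288) = 28862 - 1*304 = 28862 - 304 = 28558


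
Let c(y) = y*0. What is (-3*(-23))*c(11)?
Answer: 0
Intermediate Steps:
c(y) = 0
(-3*(-23))*c(11) = -3*(-23)*0 = 69*0 = 0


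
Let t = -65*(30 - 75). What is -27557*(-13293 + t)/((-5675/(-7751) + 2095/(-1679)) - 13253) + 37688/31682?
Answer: -121940186594907532/5656854259739 ≈ -21556.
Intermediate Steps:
t = 2925 (t = -65*(-45) = 2925)
-27557*(-13293 + t)/((-5675/(-7751) + 2095/(-1679)) - 13253) + 37688/31682 = -27557*(-13293 + 2925)/((-5675/(-7751) + 2095/(-1679)) - 13253) + 37688/31682 = -27557*(-10368/((-5675*(-1/7751) + 2095*(-1/1679)) - 13253)) + 37688*(1/31682) = -27557*(-10368/((5675/7751 - 2095/1679) - 13253)) + 2692/2263 = -27557*(-10368/(-291740/565823 - 13253)) + 2692/2263 = -27557/((-7499143959/565823*(-1/10368))) + 2692/2263 = -27557/2499714653/1955484288 + 2692/2263 = -27557*1955484288/2499714653 + 2692/2263 = -53887280524416/2499714653 + 2692/2263 = -121940186594907532/5656854259739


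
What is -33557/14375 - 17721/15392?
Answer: -33532553/9620000 ≈ -3.4857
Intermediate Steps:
-33557/14375 - 17721/15392 = -33557*1/14375 - 17721*1/15392 = -1459/625 - 17721/15392 = -33532553/9620000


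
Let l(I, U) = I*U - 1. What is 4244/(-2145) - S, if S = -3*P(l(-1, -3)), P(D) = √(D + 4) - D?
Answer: -17114/2145 + 3*√6 ≈ -0.63009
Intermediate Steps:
l(I, U) = -1 + I*U
P(D) = √(4 + D) - D
S = 6 - 3*√6 (S = -3*(√(4 + (-1 - 1*(-3))) - (-1 - 1*(-3))) = -3*(√(4 + (-1 + 3)) - (-1 + 3)) = -3*(√(4 + 2) - 1*2) = -3*(√6 - 2) = -3*(-2 + √6) = 6 - 3*√6 ≈ -1.3485)
4244/(-2145) - S = 4244/(-2145) - (6 - 3*√6) = 4244*(-1/2145) + (-6 + 3*√6) = -4244/2145 + (-6 + 3*√6) = -17114/2145 + 3*√6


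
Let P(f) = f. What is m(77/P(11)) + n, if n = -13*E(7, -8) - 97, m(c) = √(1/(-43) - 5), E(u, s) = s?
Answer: 7 + 6*I*√258/43 ≈ 7.0 + 2.2413*I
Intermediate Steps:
m(c) = 6*I*√258/43 (m(c) = √(-1/43 - 5) = √(-216/43) = 6*I*√258/43)
n = 7 (n = -13*(-8) - 97 = 104 - 97 = 7)
m(77/P(11)) + n = 6*I*√258/43 + 7 = 7 + 6*I*√258/43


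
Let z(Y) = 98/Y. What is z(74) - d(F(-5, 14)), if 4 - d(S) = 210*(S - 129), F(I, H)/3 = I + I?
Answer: -1235529/37 ≈ -33393.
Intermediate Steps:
F(I, H) = 6*I (F(I, H) = 3*(I + I) = 3*(2*I) = 6*I)
d(S) = 27094 - 210*S (d(S) = 4 - 210*(S - 129) = 4 - 210*(-129 + S) = 4 - (-27090 + 210*S) = 4 + (27090 - 210*S) = 27094 - 210*S)
z(74) - d(F(-5, 14)) = 98/74 - (27094 - 1260*(-5)) = 98*(1/74) - (27094 - 210*(-30)) = 49/37 - (27094 + 6300) = 49/37 - 1*33394 = 49/37 - 33394 = -1235529/37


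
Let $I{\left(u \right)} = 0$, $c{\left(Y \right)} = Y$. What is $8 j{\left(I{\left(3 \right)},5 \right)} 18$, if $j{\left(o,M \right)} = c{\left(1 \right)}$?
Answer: $144$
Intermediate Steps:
$j{\left(o,M \right)} = 1$
$8 j{\left(I{\left(3 \right)},5 \right)} 18 = 8 \cdot 1 \cdot 18 = 8 \cdot 18 = 144$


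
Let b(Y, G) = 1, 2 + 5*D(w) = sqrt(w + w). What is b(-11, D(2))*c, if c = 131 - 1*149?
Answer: -18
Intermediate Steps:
D(w) = -2/5 + sqrt(2)*sqrt(w)/5 (D(w) = -2/5 + sqrt(w + w)/5 = -2/5 + sqrt(2*w)/5 = -2/5 + (sqrt(2)*sqrt(w))/5 = -2/5 + sqrt(2)*sqrt(w)/5)
c = -18 (c = 131 - 149 = -18)
b(-11, D(2))*c = 1*(-18) = -18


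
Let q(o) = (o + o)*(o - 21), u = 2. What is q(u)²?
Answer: 5776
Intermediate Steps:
q(o) = 2*o*(-21 + o) (q(o) = (2*o)*(-21 + o) = 2*o*(-21 + o))
q(u)² = (2*2*(-21 + 2))² = (2*2*(-19))² = (-76)² = 5776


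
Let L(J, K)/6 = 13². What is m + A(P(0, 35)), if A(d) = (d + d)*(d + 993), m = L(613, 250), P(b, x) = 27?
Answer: 56094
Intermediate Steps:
L(J, K) = 1014 (L(J, K) = 6*13² = 6*169 = 1014)
m = 1014
A(d) = 2*d*(993 + d) (A(d) = (2*d)*(993 + d) = 2*d*(993 + d))
m + A(P(0, 35)) = 1014 + 2*27*(993 + 27) = 1014 + 2*27*1020 = 1014 + 55080 = 56094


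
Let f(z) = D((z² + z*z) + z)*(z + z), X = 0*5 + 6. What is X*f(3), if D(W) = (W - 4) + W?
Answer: 1368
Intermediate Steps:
X = 6 (X = 0 + 6 = 6)
D(W) = -4 + 2*W (D(W) = (-4 + W) + W = -4 + 2*W)
f(z) = 2*z*(-4 + 2*z + 4*z²) (f(z) = (-4 + 2*((z² + z*z) + z))*(z + z) = (-4 + 2*((z² + z²) + z))*(2*z) = (-4 + 2*(2*z² + z))*(2*z) = (-4 + 2*(z + 2*z²))*(2*z) = (-4 + (2*z + 4*z²))*(2*z) = (-4 + 2*z + 4*z²)*(2*z) = 2*z*(-4 + 2*z + 4*z²))
X*f(3) = 6*(4*3*(-2 + 3*(1 + 2*3))) = 6*(4*3*(-2 + 3*(1 + 6))) = 6*(4*3*(-2 + 3*7)) = 6*(4*3*(-2 + 21)) = 6*(4*3*19) = 6*228 = 1368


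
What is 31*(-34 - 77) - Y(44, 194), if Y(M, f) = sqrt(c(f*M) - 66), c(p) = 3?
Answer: -3441 - 3*I*sqrt(7) ≈ -3441.0 - 7.9373*I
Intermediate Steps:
Y(M, f) = 3*I*sqrt(7) (Y(M, f) = sqrt(3 - 66) = sqrt(-63) = 3*I*sqrt(7))
31*(-34 - 77) - Y(44, 194) = 31*(-34 - 77) - 3*I*sqrt(7) = 31*(-111) - 3*I*sqrt(7) = -3441 - 3*I*sqrt(7)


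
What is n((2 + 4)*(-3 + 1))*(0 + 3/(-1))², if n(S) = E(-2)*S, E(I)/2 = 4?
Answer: -864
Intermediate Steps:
E(I) = 8 (E(I) = 2*4 = 8)
n(S) = 8*S
n((2 + 4)*(-3 + 1))*(0 + 3/(-1))² = (8*((2 + 4)*(-3 + 1)))*(0 + 3/(-1))² = (8*(6*(-2)))*(0 + 3*(-1))² = (8*(-12))*(0 - 3)² = -96*(-3)² = -96*9 = -864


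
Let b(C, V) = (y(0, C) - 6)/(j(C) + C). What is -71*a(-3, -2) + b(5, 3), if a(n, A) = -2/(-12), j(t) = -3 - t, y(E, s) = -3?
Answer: -53/6 ≈ -8.8333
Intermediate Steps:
a(n, A) = 1/6 (a(n, A) = -2*(-1/12) = 1/6)
b(C, V) = 3 (b(C, V) = (-3 - 6)/((-3 - C) + C) = -9/(-3) = -9*(-1/3) = 3)
-71*a(-3, -2) + b(5, 3) = -71*1/6 + 3 = -71/6 + 3 = -53/6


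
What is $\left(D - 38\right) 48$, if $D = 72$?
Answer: $1632$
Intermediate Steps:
$\left(D - 38\right) 48 = \left(72 - 38\right) 48 = 34 \cdot 48 = 1632$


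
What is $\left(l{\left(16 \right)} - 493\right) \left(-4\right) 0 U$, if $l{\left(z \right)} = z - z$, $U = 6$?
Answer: $0$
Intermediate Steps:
$l{\left(z \right)} = 0$
$\left(l{\left(16 \right)} - 493\right) \left(-4\right) 0 U = \left(0 - 493\right) \left(-4\right) 0 \cdot 6 = - 493 \cdot 0 \cdot 6 = \left(-493\right) 0 = 0$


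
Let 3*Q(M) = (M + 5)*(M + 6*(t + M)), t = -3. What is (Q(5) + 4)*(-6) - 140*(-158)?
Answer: 21756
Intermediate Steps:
Q(M) = (-18 + 7*M)*(5 + M)/3 (Q(M) = ((M + 5)*(M + 6*(-3 + M)))/3 = ((5 + M)*(M + (-18 + 6*M)))/3 = ((5 + M)*(-18 + 7*M))/3 = ((-18 + 7*M)*(5 + M))/3 = (-18 + 7*M)*(5 + M)/3)
(Q(5) + 4)*(-6) - 140*(-158) = ((-30 + (7/3)*5**2 + (17/3)*5) + 4)*(-6) - 140*(-158) = ((-30 + (7/3)*25 + 85/3) + 4)*(-6) + 22120 = ((-30 + 175/3 + 85/3) + 4)*(-6) + 22120 = (170/3 + 4)*(-6) + 22120 = (182/3)*(-6) + 22120 = -364 + 22120 = 21756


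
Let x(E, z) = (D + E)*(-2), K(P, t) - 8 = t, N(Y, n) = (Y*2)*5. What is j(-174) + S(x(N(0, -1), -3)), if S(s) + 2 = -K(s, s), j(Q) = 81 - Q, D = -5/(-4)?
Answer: 495/2 ≈ 247.50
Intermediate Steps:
N(Y, n) = 10*Y (N(Y, n) = (2*Y)*5 = 10*Y)
K(P, t) = 8 + t
D = 5/4 (D = -5*(-¼) = 5/4 ≈ 1.2500)
x(E, z) = -5/2 - 2*E (x(E, z) = (5/4 + E)*(-2) = -5/2 - 2*E)
S(s) = -10 - s (S(s) = -2 - (8 + s) = -2 + (-8 - s) = -10 - s)
j(-174) + S(x(N(0, -1), -3)) = (81 - 1*(-174)) + (-10 - (-5/2 - 20*0)) = (81 + 174) + (-10 - (-5/2 - 2*0)) = 255 + (-10 - (-5/2 + 0)) = 255 + (-10 - 1*(-5/2)) = 255 + (-10 + 5/2) = 255 - 15/2 = 495/2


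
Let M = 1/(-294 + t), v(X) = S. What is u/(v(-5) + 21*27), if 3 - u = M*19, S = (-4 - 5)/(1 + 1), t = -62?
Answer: 1087/200250 ≈ 0.0054282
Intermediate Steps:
S = -9/2 ≈ -4.5000
v(X) = -9/2
M = -1/356 (M = 1/(-294 - 62) = 1/(-356) = -1/356 ≈ -0.0028090)
u = 1087/356 (u = 3 - (-1)*19/356 = 3 - 1*(-19/356) = 3 + 19/356 = 1087/356 ≈ 3.0534)
u/(v(-5) + 21*27) = 1087/(356*(-9/2 + 21*27)) = 1087/(356*(-9/2 + 567)) = 1087/(356*(1125/2)) = (1087/356)*(2/1125) = 1087/200250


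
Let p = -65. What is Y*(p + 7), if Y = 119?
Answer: -6902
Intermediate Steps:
Y*(p + 7) = 119*(-65 + 7) = 119*(-58) = -6902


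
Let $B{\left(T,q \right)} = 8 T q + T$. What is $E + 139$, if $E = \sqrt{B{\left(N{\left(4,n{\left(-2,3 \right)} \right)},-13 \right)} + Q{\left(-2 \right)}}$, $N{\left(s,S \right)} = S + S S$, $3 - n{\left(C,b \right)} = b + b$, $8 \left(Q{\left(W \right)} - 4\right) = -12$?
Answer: $139 + \frac{i \sqrt{2462}}{2} \approx 139.0 + 24.809 i$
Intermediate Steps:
$Q{\left(W \right)} = \frac{5}{2}$ ($Q{\left(W \right)} = 4 + \frac{1}{8} \left(-12\right) = 4 - \frac{3}{2} = \frac{5}{2}$)
$n{\left(C,b \right)} = 3 - 2 b$ ($n{\left(C,b \right)} = 3 - \left(b + b\right) = 3 - 2 b$)
$N{\left(s,S \right)} = S + S^{2}$
$B{\left(T,q \right)} = T + 8 T q$ ($B{\left(T,q \right)} = 8 T q + T = T + 8 T q$)
$E = \frac{i \sqrt{2462}}{2}$ ($E = \sqrt{\left(3 - 6\right) \left(1 + \left(3 - 6\right)\right) \left(1 + 8 \left(-13\right)\right) + \frac{5}{2}} = \sqrt{\left(3 - 6\right) \left(1 + \left(3 - 6\right)\right) \left(1 - 104\right) + \frac{5}{2}} = \sqrt{- 3 \left(1 - 3\right) \left(-103\right) + \frac{5}{2}} = \sqrt{\left(-3\right) \left(-2\right) \left(-103\right) + \frac{5}{2}} = \sqrt{6 \left(-103\right) + \frac{5}{2}} = \sqrt{-618 + \frac{5}{2}} = \sqrt{- \frac{1231}{2}} = \frac{i \sqrt{2462}}{2} \approx 24.809 i$)
$E + 139 = \frac{i \sqrt{2462}}{2} + 139 = 139 + \frac{i \sqrt{2462}}{2}$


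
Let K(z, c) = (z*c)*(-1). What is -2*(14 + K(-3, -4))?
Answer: -4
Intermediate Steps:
K(z, c) = -c*z (K(z, c) = (c*z)*(-1) = -c*z)
-2*(14 + K(-3, -4)) = -2*(14 - 1*(-4)*(-3)) = -2*(14 - 12) = -2*2 = -4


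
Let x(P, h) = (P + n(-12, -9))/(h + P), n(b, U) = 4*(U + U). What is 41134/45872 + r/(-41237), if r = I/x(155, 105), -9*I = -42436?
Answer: 380485525153/706521438504 ≈ 0.53853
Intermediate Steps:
I = 42436/9 (I = -⅑*(-42436) = 42436/9 ≈ 4715.1)
n(b, U) = 8*U (n(b, U) = 4*(2*U) = 8*U)
x(P, h) = (-72 + P)/(P + h) (x(P, h) = (P + 8*(-9))/(h + P) = (P - 72)/(P + h) = (-72 + P)/(P + h))
r = 11033360/747 (r = 42436/(9*(((-72 + 155)/(155 + 105)))) = 42436/(9*((83/260))) = 42436/(9*(((1/260)*83))) = 42436/(9*(83/260)) = (42436/9)*(260/83) = 11033360/747 ≈ 14770.)
41134/45872 + r/(-41237) = 41134/45872 + (11033360/747)/(-41237) = 41134*(1/45872) + (11033360/747)*(-1/41237) = 20567/22936 - 11033360/30804039 = 380485525153/706521438504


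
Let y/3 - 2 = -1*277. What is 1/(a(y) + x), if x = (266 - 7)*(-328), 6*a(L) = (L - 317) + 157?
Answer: -6/510697 ≈ -1.1749e-5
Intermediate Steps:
y = -825 (y = 6 + 3*(-1*277) = 6 + 3*(-277) = 6 - 831 = -825)
a(L) = -80/3 + L/6 (a(L) = ((L - 317) + 157)/6 = ((-317 + L) + 157)/6 = (-160 + L)/6 = -80/3 + L/6)
x = -84952 (x = 259*(-328) = -84952)
1/(a(y) + x) = 1/((-80/3 + (⅙)*(-825)) - 84952) = 1/((-80/3 - 275/2) - 84952) = 1/(-985/6 - 84952) = 1/(-510697/6) = -6/510697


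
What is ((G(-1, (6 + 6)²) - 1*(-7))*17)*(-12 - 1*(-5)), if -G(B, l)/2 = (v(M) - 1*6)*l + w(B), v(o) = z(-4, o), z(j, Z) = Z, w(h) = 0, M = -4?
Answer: -343553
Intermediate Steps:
v(o) = o
G(B, l) = 20*l (G(B, l) = -2*((-4 - 1*6)*l + 0) = -2*((-4 - 6)*l + 0) = -2*(-10*l + 0) = -(-20)*l = 20*l)
((G(-1, (6 + 6)²) - 1*(-7))*17)*(-12 - 1*(-5)) = ((20*(6 + 6)² - 1*(-7))*17)*(-12 - 1*(-5)) = ((20*12² + 7)*17)*(-12 + 5) = ((20*144 + 7)*17)*(-7) = ((2880 + 7)*17)*(-7) = (2887*17)*(-7) = 49079*(-7) = -343553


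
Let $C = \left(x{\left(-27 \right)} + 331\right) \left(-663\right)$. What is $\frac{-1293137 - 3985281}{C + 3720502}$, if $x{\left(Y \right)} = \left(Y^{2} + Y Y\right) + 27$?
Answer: $- \frac{2639209}{1258247} \approx -2.0975$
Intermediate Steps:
$x{\left(Y \right)} = 27 + 2 Y^{2}$ ($x{\left(Y \right)} = \left(Y^{2} + Y^{2}\right) + 27 = 2 Y^{2} + 27 = 27 + 2 Y^{2}$)
$C = -1204008$ ($C = \left(\left(27 + 2 \left(-27\right)^{2}\right) + 331\right) \left(-663\right) = \left(\left(27 + 2 \cdot 729\right) + 331\right) \left(-663\right) = \left(\left(27 + 1458\right) + 331\right) \left(-663\right) = \left(1485 + 331\right) \left(-663\right) = 1816 \left(-663\right) = -1204008$)
$\frac{-1293137 - 3985281}{C + 3720502} = \frac{-1293137 - 3985281}{-1204008 + 3720502} = - \frac{5278418}{2516494} = \left(-5278418\right) \frac{1}{2516494} = - \frac{2639209}{1258247}$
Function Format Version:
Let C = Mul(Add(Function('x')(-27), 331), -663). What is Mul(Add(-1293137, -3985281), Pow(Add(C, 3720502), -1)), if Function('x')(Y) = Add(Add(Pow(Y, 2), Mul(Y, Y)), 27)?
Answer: Rational(-2639209, 1258247) ≈ -2.0975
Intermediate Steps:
Function('x')(Y) = Add(27, Mul(2, Pow(Y, 2))) (Function('x')(Y) = Add(Add(Pow(Y, 2), Pow(Y, 2)), 27) = Add(Mul(2, Pow(Y, 2)), 27) = Add(27, Mul(2, Pow(Y, 2))))
C = -1204008 (C = Mul(Add(Add(27, Mul(2, Pow(-27, 2))), 331), -663) = Mul(Add(Add(27, Mul(2, 729)), 331), -663) = Mul(Add(Add(27, 1458), 331), -663) = Mul(Add(1485, 331), -663) = Mul(1816, -663) = -1204008)
Mul(Add(-1293137, -3985281), Pow(Add(C, 3720502), -1)) = Mul(Add(-1293137, -3985281), Pow(Add(-1204008, 3720502), -1)) = Mul(-5278418, Pow(2516494, -1)) = Mul(-5278418, Rational(1, 2516494)) = Rational(-2639209, 1258247)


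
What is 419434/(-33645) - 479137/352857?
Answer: -54706929101/3957291255 ≈ -13.824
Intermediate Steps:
419434/(-33645) - 479137/352857 = 419434*(-1/33645) - 479137*1/352857 = -419434/33645 - 479137/352857 = -54706929101/3957291255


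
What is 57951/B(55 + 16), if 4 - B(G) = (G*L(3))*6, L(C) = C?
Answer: -57951/1274 ≈ -45.487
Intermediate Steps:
B(G) = 4 - 18*G (B(G) = 4 - G*3*6 = 4 - 3*G*6 = 4 - 18*G)
57951/B(55 + 16) = 57951/(4 - 18*(55 + 16)) = 57951/(4 - 18*71) = 57951/(4 - 1278) = 57951/(-1274) = 57951*(-1/1274) = -57951/1274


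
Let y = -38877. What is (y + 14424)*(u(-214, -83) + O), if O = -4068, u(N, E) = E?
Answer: 101504403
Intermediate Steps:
(y + 14424)*(u(-214, -83) + O) = (-38877 + 14424)*(-83 - 4068) = -24453*(-4151) = 101504403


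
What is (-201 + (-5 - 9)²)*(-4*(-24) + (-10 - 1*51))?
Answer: -175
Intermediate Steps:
(-201 + (-5 - 9)²)*(-4*(-24) + (-10 - 1*51)) = (-201 + (-14)²)*(96 + (-10 - 51)) = (-201 + 196)*(96 - 61) = -5*35 = -175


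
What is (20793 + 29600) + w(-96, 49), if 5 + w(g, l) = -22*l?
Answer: 49310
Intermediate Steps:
w(g, l) = -5 - 22*l
(20793 + 29600) + w(-96, 49) = (20793 + 29600) + (-5 - 22*49) = 50393 + (-5 - 1078) = 50393 - 1083 = 49310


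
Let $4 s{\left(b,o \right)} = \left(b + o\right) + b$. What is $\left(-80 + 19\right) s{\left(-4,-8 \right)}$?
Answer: $244$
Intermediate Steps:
$s{\left(b,o \right)} = \frac{b}{2} + \frac{o}{4}$ ($s{\left(b,o \right)} = \frac{\left(b + o\right) + b}{4} = \frac{o + 2 b}{4} = \frac{b}{2} + \frac{o}{4}$)
$\left(-80 + 19\right) s{\left(-4,-8 \right)} = \left(-80 + 19\right) \left(\frac{1}{2} \left(-4\right) + \frac{1}{4} \left(-8\right)\right) = - 61 \left(-2 - 2\right) = \left(-61\right) \left(-4\right) = 244$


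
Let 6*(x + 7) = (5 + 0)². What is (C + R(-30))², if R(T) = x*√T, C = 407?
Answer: 992449/6 - 6919*I*√30/3 ≈ 1.6541e+5 - 12632.0*I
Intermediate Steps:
x = -17/6 (x = -7 + (5 + 0)²/6 = -7 + (⅙)*5² = -7 + (⅙)*25 = -7 + 25/6 = -17/6 ≈ -2.8333)
R(T) = -17*√T/6
(C + R(-30))² = (407 - 17*I*√30/6)²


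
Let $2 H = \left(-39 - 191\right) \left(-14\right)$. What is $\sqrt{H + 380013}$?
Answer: $\sqrt{381623} \approx 617.76$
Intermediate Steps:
$H = 1610$ ($H = \frac{\left(-39 - 191\right) \left(-14\right)}{2} = \frac{\left(-230\right) \left(-14\right)}{2} = \frac{1}{2} \cdot 3220 = 1610$)
$\sqrt{H + 380013} = \sqrt{1610 + 380013} = \sqrt{381623}$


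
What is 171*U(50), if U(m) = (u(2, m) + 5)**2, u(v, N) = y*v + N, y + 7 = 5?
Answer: 444771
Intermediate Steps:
y = -2 (y = -7 + 5 = -2)
u(v, N) = N - 2*v (u(v, N) = -2*v + N = N - 2*v)
U(m) = (1 + m)**2 (U(m) = ((m - 2*2) + 5)**2 = ((m - 4) + 5)**2 = ((-4 + m) + 5)**2 = (1 + m)**2)
171*U(50) = 171*(1 + 50)**2 = 171*51**2 = 171*2601 = 444771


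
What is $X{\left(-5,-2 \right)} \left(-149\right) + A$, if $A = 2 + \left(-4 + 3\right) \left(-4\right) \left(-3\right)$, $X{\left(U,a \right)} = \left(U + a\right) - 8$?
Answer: $2225$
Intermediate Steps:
$X{\left(U,a \right)} = -8 + U + a$
$A = -10$ ($A = 2 + \left(-1\right) \left(-4\right) \left(-3\right) = 2 + 4 \left(-3\right) = 2 - 12 = -10$)
$X{\left(-5,-2 \right)} \left(-149\right) + A = \left(-8 - 5 - 2\right) \left(-149\right) - 10 = \left(-15\right) \left(-149\right) - 10 = 2235 - 10 = 2225$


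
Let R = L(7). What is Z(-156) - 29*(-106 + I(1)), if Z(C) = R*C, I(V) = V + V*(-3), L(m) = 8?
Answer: 1884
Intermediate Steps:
R = 8
I(V) = -2*V (I(V) = V - 3*V = -2*V)
Z(C) = 8*C
Z(-156) - 29*(-106 + I(1)) = 8*(-156) - 29*(-106 - 2*1) = -1248 - 29*(-106 - 2) = -1248 - 29*(-108) = -1248 + 3132 = 1884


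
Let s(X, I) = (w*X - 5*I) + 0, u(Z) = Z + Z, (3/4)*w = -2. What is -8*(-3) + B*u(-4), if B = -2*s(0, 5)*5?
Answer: -1976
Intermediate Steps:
w = -8/3 (w = (4/3)*(-2) = -8/3 ≈ -2.6667)
u(Z) = 2*Z
s(X, I) = -5*I - 8*X/3 (s(X, I) = (-8*X/3 - 5*I) + 0 = (-5*I - 8*X/3) + 0 = -5*I - 8*X/3)
B = 250 (B = -2*(-5*5 - 8/3*0)*5 = -2*(-25 + 0)*5 = -2*(-25)*5 = 50*5 = 250)
-8*(-3) + B*u(-4) = -8*(-3) + 250*(2*(-4)) = 24 + 250*(-8) = 24 - 2000 = -1976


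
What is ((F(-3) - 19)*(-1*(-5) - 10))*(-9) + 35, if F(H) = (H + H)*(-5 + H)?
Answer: 1340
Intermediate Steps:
F(H) = 2*H*(-5 + H) (F(H) = (2*H)*(-5 + H) = 2*H*(-5 + H))
((F(-3) - 19)*(-1*(-5) - 10))*(-9) + 35 = ((2*(-3)*(-5 - 3) - 19)*(-1*(-5) - 10))*(-9) + 35 = ((2*(-3)*(-8) - 19)*(5 - 10))*(-9) + 35 = ((48 - 19)*(-5))*(-9) + 35 = (29*(-5))*(-9) + 35 = -145*(-9) + 35 = 1305 + 35 = 1340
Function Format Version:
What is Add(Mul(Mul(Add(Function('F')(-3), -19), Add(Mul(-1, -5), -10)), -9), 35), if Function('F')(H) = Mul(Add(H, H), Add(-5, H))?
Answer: 1340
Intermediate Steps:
Function('F')(H) = Mul(2, H, Add(-5, H)) (Function('F')(H) = Mul(Mul(2, H), Add(-5, H)) = Mul(2, H, Add(-5, H)))
Add(Mul(Mul(Add(Function('F')(-3), -19), Add(Mul(-1, -5), -10)), -9), 35) = Add(Mul(Mul(Add(Mul(2, -3, Add(-5, -3)), -19), Add(Mul(-1, -5), -10)), -9), 35) = Add(Mul(Mul(Add(Mul(2, -3, -8), -19), Add(5, -10)), -9), 35) = Add(Mul(Mul(Add(48, -19), -5), -9), 35) = Add(Mul(Mul(29, -5), -9), 35) = Add(Mul(-145, -9), 35) = Add(1305, 35) = 1340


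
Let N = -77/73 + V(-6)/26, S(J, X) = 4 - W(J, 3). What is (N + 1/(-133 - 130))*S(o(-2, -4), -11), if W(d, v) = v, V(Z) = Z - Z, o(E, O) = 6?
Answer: -20324/19199 ≈ -1.0586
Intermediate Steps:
V(Z) = 0
S(J, X) = 1 (S(J, X) = 4 - 1*3 = 4 - 3 = 1)
N = -77/73 (N = -77/73 + 0/26 = -77*1/73 + 0*(1/26) = -77/73 + 0 = -77/73 ≈ -1.0548)
(N + 1/(-133 - 130))*S(o(-2, -4), -11) = (-77/73 + 1/(-133 - 130))*1 = (-77/73 + 1/(-263))*1 = (-77/73 - 1/263)*1 = -20324/19199*1 = -20324/19199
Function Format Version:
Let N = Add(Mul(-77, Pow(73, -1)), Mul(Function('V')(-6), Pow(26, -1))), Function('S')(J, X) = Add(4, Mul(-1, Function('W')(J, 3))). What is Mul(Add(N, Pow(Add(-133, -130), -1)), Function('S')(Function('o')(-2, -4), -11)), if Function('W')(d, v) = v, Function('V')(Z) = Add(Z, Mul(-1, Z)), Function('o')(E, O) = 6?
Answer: Rational(-20324, 19199) ≈ -1.0586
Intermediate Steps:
Function('V')(Z) = 0
Function('S')(J, X) = 1 (Function('S')(J, X) = Add(4, Mul(-1, 3)) = Add(4, -3) = 1)
N = Rational(-77, 73) (N = Add(Mul(-77, Pow(73, -1)), Mul(0, Pow(26, -1))) = Add(Mul(-77, Rational(1, 73)), Mul(0, Rational(1, 26))) = Add(Rational(-77, 73), 0) = Rational(-77, 73) ≈ -1.0548)
Mul(Add(N, Pow(Add(-133, -130), -1)), Function('S')(Function('o')(-2, -4), -11)) = Mul(Add(Rational(-77, 73), Pow(Add(-133, -130), -1)), 1) = Mul(Add(Rational(-77, 73), Pow(-263, -1)), 1) = Mul(Add(Rational(-77, 73), Rational(-1, 263)), 1) = Mul(Rational(-20324, 19199), 1) = Rational(-20324, 19199)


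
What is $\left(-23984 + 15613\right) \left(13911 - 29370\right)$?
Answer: $129407289$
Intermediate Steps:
$\left(-23984 + 15613\right) \left(13911 - 29370\right) = - 8371 \left(13911 - 29370\right) = \left(-8371\right) \left(-15459\right) = 129407289$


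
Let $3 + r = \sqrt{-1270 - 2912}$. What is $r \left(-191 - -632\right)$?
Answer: $-1323 + 441 i \sqrt{4182} \approx -1323.0 + 28519.0 i$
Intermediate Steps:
$r = -3 + i \sqrt{4182}$ ($r = -3 + \sqrt{-1270 - 2912} = -3 + \sqrt{-4182} = -3 + i \sqrt{4182} \approx -3.0 + 64.668 i$)
$r \left(-191 - -632\right) = \left(-3 + i \sqrt{4182}\right) \left(-191 - -632\right) = \left(-3 + i \sqrt{4182}\right) \left(-191 + 632\right) = \left(-3 + i \sqrt{4182}\right) 441 = -1323 + 441 i \sqrt{4182}$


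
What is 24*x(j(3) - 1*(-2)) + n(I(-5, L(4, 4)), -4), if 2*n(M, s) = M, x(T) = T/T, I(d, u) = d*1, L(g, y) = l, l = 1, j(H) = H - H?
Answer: 43/2 ≈ 21.500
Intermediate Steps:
j(H) = 0
L(g, y) = 1
I(d, u) = d
x(T) = 1
n(M, s) = M/2
24*x(j(3) - 1*(-2)) + n(I(-5, L(4, 4)), -4) = 24*1 + (1/2)*(-5) = 24 - 5/2 = 43/2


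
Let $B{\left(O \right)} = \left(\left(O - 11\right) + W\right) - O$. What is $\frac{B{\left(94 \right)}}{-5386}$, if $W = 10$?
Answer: $\frac{1}{5386} \approx 0.00018567$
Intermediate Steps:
$B{\left(O \right)} = -1$ ($B{\left(O \right)} = \left(\left(O - 11\right) + 10\right) - O = \left(\left(-11 + O\right) + 10\right) - O = \left(-1 + O\right) - O = -1$)
$\frac{B{\left(94 \right)}}{-5386} = - \frac{1}{-5386} = \left(-1\right) \left(- \frac{1}{5386}\right) = \frac{1}{5386}$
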